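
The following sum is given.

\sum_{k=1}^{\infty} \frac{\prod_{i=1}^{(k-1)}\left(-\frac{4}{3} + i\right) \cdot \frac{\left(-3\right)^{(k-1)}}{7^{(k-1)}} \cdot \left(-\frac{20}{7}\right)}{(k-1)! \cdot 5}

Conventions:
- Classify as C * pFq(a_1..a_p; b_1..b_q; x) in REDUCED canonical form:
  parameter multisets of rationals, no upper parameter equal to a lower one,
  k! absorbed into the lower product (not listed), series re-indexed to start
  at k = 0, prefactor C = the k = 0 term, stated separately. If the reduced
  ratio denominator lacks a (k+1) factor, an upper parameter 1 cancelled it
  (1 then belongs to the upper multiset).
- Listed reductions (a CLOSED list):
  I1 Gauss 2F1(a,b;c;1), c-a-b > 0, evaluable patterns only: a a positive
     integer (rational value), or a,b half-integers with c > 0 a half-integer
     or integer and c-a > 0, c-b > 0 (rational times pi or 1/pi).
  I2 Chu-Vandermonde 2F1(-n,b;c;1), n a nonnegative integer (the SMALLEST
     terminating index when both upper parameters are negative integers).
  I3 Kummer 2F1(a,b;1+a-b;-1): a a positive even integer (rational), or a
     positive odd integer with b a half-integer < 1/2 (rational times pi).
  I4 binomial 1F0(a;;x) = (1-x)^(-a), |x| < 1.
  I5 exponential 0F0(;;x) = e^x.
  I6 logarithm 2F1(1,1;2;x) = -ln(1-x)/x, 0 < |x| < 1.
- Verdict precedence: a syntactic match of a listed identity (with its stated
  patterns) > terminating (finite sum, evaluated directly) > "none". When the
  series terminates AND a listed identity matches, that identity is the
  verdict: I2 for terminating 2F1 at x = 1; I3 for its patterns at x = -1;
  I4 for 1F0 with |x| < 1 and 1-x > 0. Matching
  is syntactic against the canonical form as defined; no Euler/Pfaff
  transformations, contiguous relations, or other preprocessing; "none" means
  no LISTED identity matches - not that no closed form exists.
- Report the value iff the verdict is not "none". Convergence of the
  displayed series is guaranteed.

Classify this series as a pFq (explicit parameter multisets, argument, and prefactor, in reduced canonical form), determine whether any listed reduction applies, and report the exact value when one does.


Prefactor -\frac{4}{7}, argument -\frac{3}{7}: 1F0 with upper {-\frac{1}{3}} over lower {-}. Verdict: the I4 binomial reduction matches (the 1F0 binomial series: exponent 1/3, x = -\frac{3}{7}). Its exact value is \left(-\frac{4}{7}\right) \cdot \left(\frac{10}{7}\right)^{\frac{1}{3}}.

Key step: t_0 = -\frac{4}{7} here, and the running product (prefactor -4/7) telescopes to a rising factorial.
Ratio: r(k) = -\frac{3}{7} * (k-\frac{1}{3}) / [(k+1)] - rational in k. x = -\frac{3}{7}; t_0 = -\frac{4}{7}; negate the roots.


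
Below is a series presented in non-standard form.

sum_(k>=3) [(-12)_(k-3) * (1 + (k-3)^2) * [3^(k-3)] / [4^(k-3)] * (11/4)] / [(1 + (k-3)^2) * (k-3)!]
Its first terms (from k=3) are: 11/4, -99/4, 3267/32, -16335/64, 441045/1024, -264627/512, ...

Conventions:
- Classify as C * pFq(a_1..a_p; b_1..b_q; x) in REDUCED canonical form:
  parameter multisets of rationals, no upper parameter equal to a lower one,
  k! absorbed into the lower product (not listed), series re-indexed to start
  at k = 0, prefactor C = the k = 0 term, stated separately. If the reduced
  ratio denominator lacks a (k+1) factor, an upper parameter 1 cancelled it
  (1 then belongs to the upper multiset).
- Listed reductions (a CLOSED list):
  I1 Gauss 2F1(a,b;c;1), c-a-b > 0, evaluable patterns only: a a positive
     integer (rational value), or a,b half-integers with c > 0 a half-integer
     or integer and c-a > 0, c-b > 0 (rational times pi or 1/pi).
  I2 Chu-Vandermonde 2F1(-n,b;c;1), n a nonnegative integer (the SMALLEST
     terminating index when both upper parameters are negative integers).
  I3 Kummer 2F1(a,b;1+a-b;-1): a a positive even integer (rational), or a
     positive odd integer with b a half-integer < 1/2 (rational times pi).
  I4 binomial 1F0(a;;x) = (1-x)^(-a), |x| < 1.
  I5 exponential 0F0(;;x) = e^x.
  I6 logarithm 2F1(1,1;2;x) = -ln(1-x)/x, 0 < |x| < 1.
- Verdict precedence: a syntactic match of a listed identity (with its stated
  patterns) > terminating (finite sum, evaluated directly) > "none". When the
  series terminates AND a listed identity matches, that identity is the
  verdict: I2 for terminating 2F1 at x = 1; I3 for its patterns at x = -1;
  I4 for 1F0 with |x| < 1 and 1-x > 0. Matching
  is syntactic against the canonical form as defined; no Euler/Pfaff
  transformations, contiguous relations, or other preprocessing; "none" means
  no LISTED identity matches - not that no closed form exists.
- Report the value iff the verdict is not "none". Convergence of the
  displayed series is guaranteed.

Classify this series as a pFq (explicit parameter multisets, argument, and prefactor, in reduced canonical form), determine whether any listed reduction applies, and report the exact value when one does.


This is 11/4 * 1F0(-12; -; 3/4) in reduced canonical form. Verdict at x = 3/4: the I4 binomial reduction matches (the 1F0 binomial series: exponent 12, x = 3/4). Its exact value is 11/67108864.

Key observation: t_0 being 11/4, the two geometric factors (C = 11/4, x = 3/4) combine into one argument.
Ratio: r(k) = (3/4) * (k-12) / [(k+1)] - poly over poly, x = (3/4) from leading terms; C = 11/4 at k = 0.


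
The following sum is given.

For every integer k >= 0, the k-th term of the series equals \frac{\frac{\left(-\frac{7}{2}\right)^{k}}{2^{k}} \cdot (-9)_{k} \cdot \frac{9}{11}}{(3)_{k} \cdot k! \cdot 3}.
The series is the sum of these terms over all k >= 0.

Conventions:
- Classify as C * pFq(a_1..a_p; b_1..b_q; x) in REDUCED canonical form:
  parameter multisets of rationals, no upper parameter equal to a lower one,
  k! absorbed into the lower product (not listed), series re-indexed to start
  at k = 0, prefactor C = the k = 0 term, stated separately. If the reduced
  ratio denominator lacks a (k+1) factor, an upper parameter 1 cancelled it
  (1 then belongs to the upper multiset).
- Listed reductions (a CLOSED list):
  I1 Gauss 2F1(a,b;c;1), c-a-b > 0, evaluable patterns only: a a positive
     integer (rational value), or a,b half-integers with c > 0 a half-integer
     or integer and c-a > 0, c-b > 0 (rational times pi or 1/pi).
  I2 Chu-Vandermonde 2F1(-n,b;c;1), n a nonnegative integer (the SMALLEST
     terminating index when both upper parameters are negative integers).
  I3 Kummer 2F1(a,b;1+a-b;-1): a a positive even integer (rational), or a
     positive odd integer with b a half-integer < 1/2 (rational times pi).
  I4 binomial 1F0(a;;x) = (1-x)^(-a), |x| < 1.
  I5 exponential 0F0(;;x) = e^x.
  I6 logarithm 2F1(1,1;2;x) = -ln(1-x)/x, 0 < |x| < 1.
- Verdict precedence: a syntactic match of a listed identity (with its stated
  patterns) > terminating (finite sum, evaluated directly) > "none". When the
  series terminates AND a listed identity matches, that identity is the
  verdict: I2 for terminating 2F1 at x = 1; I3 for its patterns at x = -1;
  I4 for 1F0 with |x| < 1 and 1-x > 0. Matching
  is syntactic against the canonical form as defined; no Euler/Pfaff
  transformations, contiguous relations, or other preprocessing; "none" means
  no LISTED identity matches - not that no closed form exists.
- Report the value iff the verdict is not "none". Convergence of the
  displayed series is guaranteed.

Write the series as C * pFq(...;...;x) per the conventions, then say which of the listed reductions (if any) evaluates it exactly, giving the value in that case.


Structural cue: t_0 = \frac{3}{11} here, and the two k-th powers (C = 3/11) combine into one argument.
Ratio: r(k) = -\frac{7}{4} * (k-9) / [(k+3) (k+1)] - rational in k, leading ratio -\frac{7}{4}; with t_0 = \frac{3}{11}, classification follows.

At argument -\frac{7}{4}: a 1F1 with upper {-9}, lower {3}, scaled by C = \frac{3}{11}. Verdict: terminating (-9 upstairs). 10 nonzero terms in all; added directly. Sum: \frac{20310520610389}{2740558233600}.


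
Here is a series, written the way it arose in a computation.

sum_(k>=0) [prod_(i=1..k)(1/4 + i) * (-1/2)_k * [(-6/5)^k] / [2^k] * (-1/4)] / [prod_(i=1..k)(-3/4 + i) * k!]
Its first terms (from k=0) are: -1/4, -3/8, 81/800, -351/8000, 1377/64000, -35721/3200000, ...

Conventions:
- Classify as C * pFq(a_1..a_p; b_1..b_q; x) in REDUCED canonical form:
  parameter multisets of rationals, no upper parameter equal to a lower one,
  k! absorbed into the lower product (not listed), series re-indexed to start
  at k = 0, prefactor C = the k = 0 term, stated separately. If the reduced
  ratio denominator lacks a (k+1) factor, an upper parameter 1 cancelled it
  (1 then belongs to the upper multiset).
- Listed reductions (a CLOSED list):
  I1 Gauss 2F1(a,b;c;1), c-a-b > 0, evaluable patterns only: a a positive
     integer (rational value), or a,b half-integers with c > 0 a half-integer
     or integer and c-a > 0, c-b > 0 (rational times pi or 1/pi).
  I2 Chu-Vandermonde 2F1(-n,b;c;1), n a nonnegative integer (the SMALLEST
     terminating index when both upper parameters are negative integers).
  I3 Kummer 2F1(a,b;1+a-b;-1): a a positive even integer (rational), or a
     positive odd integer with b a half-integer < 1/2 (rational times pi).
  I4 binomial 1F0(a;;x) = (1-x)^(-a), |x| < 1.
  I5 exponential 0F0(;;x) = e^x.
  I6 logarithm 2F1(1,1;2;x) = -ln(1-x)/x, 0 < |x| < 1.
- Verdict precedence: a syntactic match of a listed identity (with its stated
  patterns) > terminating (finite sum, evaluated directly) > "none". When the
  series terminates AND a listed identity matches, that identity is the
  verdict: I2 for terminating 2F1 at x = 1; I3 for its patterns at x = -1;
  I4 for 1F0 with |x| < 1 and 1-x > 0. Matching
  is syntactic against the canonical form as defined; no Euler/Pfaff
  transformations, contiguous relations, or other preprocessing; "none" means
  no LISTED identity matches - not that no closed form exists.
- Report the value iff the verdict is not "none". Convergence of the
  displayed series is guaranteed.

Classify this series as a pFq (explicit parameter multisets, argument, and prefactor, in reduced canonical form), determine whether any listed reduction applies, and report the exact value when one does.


x = -3/5 here; the reduced form reads 2F1, upper {-1/2, 5/4}, lower {1/4}, C = -1/4. Verdict: none - at argument -3/5 the multisets {-1/2, 5/4} ; {1/4} match no listed identity.

Key step: t_0 being -1/4, the two k-th powers (C = -1/4, x = -3/5) combine into one argument.
Term ratio: r(k) = (-3/5) * (k-1/2) (k+5/4) / [(k+1/4) (k+1)] ; factor over Q: parameters, x = (-3/5), and C = -1/4.


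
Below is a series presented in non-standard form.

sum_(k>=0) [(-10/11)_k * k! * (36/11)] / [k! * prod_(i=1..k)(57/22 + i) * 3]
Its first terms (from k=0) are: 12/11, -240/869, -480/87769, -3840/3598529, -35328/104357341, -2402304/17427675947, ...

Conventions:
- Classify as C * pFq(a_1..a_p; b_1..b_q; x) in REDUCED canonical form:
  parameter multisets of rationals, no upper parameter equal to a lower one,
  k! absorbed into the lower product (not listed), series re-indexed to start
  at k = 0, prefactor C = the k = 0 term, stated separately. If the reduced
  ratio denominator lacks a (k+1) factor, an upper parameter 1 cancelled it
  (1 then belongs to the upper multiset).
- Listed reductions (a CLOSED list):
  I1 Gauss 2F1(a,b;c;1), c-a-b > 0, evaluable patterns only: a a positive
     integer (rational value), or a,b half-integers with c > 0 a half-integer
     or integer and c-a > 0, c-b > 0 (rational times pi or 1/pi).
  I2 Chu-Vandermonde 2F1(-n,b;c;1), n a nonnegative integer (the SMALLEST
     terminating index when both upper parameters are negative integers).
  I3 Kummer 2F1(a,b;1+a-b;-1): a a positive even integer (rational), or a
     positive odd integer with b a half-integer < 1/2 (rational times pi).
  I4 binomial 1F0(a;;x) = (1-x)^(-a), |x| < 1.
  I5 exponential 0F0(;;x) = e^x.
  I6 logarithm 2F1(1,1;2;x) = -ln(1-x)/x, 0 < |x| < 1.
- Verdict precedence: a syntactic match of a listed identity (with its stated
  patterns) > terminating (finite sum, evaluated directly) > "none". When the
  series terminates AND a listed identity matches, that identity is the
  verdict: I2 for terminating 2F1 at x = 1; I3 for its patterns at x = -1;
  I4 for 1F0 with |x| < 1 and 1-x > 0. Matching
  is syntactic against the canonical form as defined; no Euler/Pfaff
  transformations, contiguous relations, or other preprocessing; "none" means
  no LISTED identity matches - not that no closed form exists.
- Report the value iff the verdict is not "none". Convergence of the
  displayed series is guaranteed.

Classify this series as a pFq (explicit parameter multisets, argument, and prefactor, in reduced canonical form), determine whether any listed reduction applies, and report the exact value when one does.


Prefactor 12/11, argument 1: 2F1 with upper {-10/11, 1} over lower {79/22}. Verdict: Gauss's theorem (I1) applies (x = 1: the Gamma ratio telescopes since c-a-b = 7/2 > 0 and a = 1 in Z>0). Sum: 684/847.

Key observation: t_0 being 12/11, the factorial ratio (C = 12/11) (k+a-1)!/(a-1)! is a rising factorial (a)_k.
Term ratio: r(k) = 1 * (k-10/11) (k+1) / [(k+79/22) (k+1)] - rational in k, leading ratio 1; with t_0 = 12/11, classification follows.


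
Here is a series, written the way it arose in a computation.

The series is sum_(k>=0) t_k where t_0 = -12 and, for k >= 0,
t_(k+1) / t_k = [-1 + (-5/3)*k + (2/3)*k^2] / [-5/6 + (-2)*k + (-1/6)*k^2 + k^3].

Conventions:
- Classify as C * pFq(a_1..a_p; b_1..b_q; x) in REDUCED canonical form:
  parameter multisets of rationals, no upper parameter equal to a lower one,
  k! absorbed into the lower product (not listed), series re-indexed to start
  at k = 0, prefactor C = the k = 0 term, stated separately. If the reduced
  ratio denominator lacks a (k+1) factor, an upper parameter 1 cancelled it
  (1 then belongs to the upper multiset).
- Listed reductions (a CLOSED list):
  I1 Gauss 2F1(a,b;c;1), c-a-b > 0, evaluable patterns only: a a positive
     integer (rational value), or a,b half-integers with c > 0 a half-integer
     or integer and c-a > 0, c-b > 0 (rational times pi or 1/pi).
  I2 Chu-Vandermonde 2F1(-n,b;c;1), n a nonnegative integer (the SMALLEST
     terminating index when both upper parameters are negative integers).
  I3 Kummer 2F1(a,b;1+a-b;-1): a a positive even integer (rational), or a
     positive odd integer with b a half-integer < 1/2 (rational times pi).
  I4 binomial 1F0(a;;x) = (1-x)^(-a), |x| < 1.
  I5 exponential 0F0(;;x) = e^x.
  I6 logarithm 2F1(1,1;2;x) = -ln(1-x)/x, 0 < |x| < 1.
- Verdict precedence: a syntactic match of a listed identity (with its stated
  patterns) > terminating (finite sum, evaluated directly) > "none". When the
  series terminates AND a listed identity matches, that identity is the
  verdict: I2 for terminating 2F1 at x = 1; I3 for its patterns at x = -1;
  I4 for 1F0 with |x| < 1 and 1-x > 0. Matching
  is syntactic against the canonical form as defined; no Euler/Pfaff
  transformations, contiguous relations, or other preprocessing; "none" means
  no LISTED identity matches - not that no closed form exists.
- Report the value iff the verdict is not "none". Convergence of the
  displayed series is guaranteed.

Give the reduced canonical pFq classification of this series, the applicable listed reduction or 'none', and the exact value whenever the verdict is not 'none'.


This is -12 * 1F1(-3; -5/3; 2/3) in reduced canonical form. Verdict: terminating - upper parameter -3 makes this a finite sum (last index 3), evaluated exactly. Exact value: -156/5.

Structural cue: t_0 = -12 here, and the ratio is unreduced: k + 1/2 divides both sides (prefactor -12).
Term ratio: r(k) = (2/3) * (k-3) / [(k-5/3) (k+1)] - poly over poly, x = (2/3) from leading terms; C = -12 at k = 0.


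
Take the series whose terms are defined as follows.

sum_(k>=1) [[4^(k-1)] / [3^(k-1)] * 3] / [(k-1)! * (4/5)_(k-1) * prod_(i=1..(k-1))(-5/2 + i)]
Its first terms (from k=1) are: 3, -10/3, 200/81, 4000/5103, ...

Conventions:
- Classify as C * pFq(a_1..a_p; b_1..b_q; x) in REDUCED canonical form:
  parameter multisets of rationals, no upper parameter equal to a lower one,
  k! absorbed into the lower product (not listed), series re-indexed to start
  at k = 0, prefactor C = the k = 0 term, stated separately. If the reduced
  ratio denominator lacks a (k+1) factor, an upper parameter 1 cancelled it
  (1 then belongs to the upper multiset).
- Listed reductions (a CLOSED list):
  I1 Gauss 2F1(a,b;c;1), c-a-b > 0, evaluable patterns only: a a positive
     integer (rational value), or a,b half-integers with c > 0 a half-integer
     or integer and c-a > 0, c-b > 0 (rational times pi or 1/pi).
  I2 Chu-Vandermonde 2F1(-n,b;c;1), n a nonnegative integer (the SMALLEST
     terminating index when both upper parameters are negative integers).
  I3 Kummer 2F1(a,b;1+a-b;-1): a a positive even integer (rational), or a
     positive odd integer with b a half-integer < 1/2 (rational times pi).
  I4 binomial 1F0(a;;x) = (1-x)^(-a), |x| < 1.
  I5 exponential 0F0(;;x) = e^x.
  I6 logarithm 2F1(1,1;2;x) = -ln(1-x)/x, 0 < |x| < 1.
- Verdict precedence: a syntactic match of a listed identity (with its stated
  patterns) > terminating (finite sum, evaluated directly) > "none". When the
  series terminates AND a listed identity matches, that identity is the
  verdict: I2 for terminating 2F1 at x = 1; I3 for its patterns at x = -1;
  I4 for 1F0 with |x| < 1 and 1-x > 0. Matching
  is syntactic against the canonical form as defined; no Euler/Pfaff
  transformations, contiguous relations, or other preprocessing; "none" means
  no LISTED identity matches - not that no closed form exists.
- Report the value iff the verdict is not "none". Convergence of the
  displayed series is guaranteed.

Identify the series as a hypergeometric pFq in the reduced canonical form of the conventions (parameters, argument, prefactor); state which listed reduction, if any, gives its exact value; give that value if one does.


This is 3 * 0F2(-; -3/2, 4/5; 4/3) in reduced canonical form. Verdict: none. No listed pattern accepts 0F2(-; -3/2, 4/5; 4/3).

The tell: x = (4/3) and the lower running product (prefactor 3) is a rising factorial.
Step ratio: r(k) = (4/3) * 1 / [(k-3/2) (k+4/5) (k+1)] ; factor over Q: parameters, x = (4/3), and C = 3.


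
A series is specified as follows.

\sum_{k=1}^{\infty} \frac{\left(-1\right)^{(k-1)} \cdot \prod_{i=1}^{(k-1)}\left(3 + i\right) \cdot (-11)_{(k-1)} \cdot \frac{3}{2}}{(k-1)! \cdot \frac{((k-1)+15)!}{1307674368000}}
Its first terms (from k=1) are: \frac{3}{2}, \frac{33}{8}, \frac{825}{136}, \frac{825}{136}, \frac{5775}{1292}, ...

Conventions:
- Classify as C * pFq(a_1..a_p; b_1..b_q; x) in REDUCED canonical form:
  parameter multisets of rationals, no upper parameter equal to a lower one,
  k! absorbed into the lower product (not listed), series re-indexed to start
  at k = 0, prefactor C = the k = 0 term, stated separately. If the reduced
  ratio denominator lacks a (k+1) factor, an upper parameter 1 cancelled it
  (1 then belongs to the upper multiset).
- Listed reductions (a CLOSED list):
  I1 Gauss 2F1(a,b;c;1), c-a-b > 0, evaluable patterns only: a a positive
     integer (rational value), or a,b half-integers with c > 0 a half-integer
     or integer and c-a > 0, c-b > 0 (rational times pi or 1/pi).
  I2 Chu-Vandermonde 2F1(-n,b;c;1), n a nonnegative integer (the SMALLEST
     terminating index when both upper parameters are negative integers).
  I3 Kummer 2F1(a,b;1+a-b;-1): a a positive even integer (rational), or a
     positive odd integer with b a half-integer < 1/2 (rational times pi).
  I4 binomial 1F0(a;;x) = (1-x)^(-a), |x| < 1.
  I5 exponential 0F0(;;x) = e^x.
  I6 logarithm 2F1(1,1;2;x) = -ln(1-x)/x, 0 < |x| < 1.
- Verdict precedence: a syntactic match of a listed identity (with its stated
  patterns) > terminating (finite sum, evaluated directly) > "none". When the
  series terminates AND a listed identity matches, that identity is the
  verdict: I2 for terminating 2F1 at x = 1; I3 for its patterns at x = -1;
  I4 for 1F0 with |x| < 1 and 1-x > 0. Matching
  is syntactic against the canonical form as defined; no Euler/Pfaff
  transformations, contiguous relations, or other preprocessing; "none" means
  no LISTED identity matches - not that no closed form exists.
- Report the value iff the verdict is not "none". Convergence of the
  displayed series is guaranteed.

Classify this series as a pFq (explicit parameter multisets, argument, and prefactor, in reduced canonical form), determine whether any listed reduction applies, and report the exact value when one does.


Classification (C = \frac{3}{2}): 2F1 with upper {-11, 4}, lower {16}, argument x = -1. Verdict: the Kummer evaluation I3 matches (x = -1; c = 16 equals 1+a-b for upper {-11, 4}: listed pattern). Its exact value is \frac{105}{4}.

Structural cue: t_0 being \frac{3}{2}, the denominator's factorial ratio (prefactor 3/2) is a lower Pochhammer.
Ratio: r(k) = -1 * (k-11) (k+4) / [(k+16) (k+1)] - poly over poly, x = -1 from leading terms; C = \frac{3}{2} at k = 0.


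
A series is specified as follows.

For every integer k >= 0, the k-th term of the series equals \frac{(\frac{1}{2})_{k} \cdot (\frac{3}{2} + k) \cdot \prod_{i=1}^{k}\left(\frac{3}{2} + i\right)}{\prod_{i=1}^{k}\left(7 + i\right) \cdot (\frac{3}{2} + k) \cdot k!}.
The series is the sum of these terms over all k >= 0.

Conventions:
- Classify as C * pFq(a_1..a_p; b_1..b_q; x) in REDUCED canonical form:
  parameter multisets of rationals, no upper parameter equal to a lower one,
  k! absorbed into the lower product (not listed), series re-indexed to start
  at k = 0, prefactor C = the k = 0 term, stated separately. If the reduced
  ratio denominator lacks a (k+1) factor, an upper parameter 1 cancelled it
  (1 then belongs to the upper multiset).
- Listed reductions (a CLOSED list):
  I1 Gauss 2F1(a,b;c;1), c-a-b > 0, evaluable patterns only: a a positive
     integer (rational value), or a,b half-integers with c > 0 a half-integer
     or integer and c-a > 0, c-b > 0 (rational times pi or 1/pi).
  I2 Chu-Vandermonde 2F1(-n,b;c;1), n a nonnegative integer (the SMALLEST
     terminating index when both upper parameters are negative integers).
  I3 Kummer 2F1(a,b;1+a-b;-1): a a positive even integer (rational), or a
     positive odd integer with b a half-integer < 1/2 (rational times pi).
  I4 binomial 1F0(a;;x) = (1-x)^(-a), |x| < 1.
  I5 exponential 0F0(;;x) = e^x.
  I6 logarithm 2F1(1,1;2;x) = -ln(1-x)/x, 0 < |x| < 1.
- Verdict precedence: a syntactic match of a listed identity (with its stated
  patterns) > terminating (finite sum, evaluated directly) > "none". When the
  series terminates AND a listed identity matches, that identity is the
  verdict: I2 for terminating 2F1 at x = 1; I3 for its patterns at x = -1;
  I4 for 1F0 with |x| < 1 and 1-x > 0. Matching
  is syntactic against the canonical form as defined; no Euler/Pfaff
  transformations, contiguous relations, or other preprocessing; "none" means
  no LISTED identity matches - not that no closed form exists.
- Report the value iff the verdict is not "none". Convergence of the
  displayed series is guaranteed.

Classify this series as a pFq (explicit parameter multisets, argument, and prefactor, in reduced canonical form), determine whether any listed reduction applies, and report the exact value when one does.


Reduced: x = 1, 2F1, upper = {\frac{1}{2}, \frac{5}{2}}, lower = {8}, C = 1. Verdict at x = 1: the half-integer Gauss pattern (I1) matches (x = 1; upper {\frac{1}{2}, \frac{5}{2}} half-integers, c = 8 in the evaluable pattern). Hence: \frac{524288}{135135} / \pi.

Structural cue: from the first term 1: the running product (C = 1, x = 1) telescopes to a rising factorial.
Term ratio: r(k) = 1 * (k+\frac{1}{2}) (k+\frac{5}{2}) / [(k+8) (k+1)] - rational; roots negated = parameters, x = 1, C = 1.


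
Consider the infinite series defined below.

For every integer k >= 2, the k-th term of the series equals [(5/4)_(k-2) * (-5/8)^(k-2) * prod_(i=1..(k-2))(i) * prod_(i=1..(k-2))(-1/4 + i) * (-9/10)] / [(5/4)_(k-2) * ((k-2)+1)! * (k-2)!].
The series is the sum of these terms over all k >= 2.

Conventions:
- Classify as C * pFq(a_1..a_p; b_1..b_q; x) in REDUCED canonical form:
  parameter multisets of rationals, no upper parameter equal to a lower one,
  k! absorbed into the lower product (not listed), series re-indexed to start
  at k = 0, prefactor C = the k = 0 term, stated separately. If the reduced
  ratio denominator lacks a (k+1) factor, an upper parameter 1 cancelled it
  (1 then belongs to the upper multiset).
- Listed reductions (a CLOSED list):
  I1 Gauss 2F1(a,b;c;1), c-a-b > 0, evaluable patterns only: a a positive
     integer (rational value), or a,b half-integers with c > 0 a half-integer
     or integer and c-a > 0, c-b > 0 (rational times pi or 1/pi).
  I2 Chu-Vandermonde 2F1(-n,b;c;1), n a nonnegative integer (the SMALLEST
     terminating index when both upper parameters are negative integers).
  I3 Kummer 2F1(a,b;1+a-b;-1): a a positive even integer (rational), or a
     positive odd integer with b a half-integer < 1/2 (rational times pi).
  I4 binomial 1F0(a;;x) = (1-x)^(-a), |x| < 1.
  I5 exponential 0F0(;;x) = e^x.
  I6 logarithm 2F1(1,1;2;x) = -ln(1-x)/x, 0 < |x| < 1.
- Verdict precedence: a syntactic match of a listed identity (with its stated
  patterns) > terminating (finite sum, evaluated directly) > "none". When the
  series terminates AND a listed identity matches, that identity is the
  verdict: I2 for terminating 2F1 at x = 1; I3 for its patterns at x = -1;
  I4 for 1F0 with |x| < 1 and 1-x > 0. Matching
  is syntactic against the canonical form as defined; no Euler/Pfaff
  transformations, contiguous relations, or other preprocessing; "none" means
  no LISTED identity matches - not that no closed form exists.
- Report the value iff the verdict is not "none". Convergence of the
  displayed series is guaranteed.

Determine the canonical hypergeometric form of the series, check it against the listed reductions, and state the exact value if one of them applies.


Canonical form: C = -9/10 times 2F1 with upper {3/4, 1}, lower {2}, x = -5/8. Verdict: no listed reduction: x = -5/8 and upper {3/4, 1} fail every I1-I6 pattern.

The tell: from the first term -9/10: the parameter 5/4 appears in both the upper and lower lists and cancels.
Term ratio: r(k) = (-5/8) * (k+3/4) (k+1) / [(k+2) (k+1)] - rational; roots negated = parameters, x = (-5/8), C = -9/10.


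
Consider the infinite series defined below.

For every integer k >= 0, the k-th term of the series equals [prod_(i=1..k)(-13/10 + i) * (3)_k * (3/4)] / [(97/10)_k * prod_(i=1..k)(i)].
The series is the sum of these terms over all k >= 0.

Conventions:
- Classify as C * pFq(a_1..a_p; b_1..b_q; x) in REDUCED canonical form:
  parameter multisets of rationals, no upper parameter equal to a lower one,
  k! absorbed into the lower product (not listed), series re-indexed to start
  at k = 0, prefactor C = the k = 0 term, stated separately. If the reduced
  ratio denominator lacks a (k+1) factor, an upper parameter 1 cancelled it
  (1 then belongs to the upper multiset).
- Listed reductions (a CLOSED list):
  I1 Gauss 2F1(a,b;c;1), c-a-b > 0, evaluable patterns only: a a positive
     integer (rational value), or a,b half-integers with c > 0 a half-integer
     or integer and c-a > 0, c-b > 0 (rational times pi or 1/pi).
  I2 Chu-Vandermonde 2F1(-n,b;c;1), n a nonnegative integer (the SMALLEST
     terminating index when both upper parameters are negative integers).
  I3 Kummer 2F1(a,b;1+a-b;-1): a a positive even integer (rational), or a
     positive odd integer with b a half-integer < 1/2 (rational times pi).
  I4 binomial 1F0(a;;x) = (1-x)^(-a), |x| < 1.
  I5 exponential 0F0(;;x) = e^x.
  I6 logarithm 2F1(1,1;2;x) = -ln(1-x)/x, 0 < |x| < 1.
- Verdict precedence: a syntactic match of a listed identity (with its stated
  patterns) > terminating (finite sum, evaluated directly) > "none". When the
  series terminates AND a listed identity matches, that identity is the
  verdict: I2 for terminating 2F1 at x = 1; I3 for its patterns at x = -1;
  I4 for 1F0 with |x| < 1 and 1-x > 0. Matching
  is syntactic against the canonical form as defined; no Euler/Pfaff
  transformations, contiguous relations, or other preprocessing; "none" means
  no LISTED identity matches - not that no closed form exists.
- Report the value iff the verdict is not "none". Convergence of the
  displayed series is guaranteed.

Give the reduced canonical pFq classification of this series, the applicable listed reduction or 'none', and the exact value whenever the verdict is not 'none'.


First insight: t_0 being 3/4, the running product (C = 3/4) telescopes to a rising factorial.
Step ratio: r(k) = 1 * (k-3/10) (k+3) / [(k+97/10) (k+1)] ; factor over Q: parameters, x = 1, and C = 3/4.

With C = 3/4: the canonical form is 2F1(-3/10, 3; 97/10; 1). Verdict: Gauss (I1, integer-parameter pattern) applies (x = 1: the Gamma ratio telescopes since c-a-b = 7 > 0 and a = 3 in Z>0). Hence: 21373/32000.


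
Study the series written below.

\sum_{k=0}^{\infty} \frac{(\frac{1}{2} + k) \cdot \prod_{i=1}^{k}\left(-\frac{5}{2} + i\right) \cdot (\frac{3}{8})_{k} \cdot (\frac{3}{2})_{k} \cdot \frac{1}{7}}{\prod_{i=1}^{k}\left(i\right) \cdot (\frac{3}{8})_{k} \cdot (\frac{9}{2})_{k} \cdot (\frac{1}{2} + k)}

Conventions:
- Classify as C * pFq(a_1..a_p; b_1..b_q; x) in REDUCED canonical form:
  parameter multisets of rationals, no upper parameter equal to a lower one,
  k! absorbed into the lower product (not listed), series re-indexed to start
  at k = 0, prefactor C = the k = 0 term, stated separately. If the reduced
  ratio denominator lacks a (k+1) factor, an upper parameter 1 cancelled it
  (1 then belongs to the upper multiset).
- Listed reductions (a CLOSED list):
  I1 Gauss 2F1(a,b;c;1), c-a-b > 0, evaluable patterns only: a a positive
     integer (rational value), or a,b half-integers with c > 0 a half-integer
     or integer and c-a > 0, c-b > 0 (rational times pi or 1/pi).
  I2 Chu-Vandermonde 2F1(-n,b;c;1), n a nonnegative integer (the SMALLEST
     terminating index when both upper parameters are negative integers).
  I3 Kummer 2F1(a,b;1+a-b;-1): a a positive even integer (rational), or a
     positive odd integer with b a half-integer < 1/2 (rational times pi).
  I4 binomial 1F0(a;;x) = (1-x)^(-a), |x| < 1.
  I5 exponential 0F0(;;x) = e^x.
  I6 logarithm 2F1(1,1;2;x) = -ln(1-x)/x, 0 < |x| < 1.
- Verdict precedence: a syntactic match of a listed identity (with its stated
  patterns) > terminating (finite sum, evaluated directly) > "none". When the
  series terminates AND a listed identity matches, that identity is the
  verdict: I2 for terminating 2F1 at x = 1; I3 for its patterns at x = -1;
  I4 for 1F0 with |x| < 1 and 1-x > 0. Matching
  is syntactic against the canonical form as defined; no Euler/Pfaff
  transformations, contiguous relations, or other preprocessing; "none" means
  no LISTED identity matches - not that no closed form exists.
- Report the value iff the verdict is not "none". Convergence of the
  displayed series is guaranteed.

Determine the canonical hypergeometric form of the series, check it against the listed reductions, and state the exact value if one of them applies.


Canonical form: C = \frac{1}{7} times 2F1 with upper {-\frac{3}{2}, \frac{3}{2}}, lower {\frac{9}{2}}, x = 1. Verdict: the half-integer Gauss pattern (I1) matches (x = 1; upper {-\frac{3}{2}, \frac{3}{2}} half-integers, c = \frac{9}{2} in the evaluable pattern). Exact value: \frac{105}{4096} \cdot \pi.

First insight: t_0 being \frac{1}{7}, the factor k + 1/2 cancels (top and bottom), leaving prefactor 1/7.
Term ratio: r(k) = 1 * (k-\frac{3}{2}) (k+\frac{3}{2}) / [(k+\frac{9}{2}) (k+1)] - rational in k, leading ratio 1; with t_0 = \frac{1}{7}, classification follows.


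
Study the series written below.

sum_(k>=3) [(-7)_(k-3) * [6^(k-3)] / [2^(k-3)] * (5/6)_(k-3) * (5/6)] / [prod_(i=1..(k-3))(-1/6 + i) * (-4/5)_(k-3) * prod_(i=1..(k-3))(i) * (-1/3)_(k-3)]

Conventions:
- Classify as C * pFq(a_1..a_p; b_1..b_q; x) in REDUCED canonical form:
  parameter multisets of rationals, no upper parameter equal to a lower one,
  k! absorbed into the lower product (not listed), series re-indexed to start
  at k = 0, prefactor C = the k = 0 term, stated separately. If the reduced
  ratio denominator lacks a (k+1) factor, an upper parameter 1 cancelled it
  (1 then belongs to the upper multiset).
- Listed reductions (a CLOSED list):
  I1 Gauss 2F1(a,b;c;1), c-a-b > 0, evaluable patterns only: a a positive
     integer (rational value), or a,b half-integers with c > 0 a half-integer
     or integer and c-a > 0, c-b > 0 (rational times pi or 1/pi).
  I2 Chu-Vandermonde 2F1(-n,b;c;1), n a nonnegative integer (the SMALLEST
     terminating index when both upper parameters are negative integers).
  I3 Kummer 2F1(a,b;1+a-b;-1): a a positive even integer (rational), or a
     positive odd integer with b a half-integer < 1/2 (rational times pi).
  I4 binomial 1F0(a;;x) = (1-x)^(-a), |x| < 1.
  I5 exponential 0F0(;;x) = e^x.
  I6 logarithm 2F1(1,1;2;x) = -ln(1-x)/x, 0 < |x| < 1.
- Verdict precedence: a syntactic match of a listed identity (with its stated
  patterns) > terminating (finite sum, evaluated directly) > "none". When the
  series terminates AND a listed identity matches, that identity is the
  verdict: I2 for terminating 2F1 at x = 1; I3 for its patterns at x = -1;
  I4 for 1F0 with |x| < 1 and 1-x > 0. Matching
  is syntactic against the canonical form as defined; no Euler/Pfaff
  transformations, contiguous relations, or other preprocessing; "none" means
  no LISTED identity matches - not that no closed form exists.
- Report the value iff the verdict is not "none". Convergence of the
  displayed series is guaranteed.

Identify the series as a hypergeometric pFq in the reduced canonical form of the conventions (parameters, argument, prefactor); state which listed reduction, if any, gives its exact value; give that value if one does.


With C = 5/6: the canonical form is 1F2(-7; -4/5, -1/3; 3). Verdict: terminating - upper parameter -7 makes this a finite sum (last index 7), evaluated exactly. Its exact value is -120528755753635/64404307968.

First insight: with t_0 = 5/6, the two k-th powers (C = 5/6, x = 3) combine into one argument.
Step ratio: r(k) = 3 * (k-7) / [(k-4/5) (k-1/3) (k+1)] - poly over poly, x = 3 from leading terms; C = 5/6 at k = 0.


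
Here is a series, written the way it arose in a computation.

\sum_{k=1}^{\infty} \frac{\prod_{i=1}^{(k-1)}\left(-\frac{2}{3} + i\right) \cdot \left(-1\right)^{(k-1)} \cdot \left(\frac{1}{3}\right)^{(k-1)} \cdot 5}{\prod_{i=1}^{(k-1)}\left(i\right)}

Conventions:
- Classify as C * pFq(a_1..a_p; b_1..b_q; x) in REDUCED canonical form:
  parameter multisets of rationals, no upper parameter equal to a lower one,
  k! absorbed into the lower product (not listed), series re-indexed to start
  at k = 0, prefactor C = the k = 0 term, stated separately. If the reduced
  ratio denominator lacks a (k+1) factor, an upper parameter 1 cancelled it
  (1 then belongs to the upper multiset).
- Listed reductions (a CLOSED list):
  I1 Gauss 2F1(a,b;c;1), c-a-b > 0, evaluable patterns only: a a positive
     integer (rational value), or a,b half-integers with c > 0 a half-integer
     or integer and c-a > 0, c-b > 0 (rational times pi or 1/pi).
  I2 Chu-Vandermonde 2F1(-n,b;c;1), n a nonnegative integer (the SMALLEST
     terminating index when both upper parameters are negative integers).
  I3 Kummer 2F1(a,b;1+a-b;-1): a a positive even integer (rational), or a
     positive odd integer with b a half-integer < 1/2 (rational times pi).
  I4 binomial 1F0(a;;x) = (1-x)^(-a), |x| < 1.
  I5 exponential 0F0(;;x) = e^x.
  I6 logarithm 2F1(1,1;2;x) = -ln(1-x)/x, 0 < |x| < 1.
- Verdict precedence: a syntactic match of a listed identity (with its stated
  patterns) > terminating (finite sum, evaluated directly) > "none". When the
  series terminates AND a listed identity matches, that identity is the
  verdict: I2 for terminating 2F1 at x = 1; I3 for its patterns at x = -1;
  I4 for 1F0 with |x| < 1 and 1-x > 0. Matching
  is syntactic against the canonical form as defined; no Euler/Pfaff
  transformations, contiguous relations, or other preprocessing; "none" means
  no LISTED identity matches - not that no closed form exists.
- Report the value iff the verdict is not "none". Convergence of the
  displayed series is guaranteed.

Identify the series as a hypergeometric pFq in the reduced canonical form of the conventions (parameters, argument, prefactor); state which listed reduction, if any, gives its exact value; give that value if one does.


The tell: from the first term 5: the running product (C = 5, x = -1/3) telescopes to a rising factorial.
Step ratio: r(k) = -\frac{1}{3} * (k+\frac{1}{3}) / [(k+1)] - rational in k. x = -\frac{1}{3}; t_0 = 5; negate the roots.

Canonical form: C = 5 times 1F0 with upper {\frac{1}{3}}, lower {-}, x = -\frac{1}{3}. Verdict: binomial (I4) matches (the 1F0 binomial series: exponent -1/3, x = -\frac{1}{3}). Value: 5 \cdot \left(\frac{4}{3}\right)^{-\frac{1}{3}}.


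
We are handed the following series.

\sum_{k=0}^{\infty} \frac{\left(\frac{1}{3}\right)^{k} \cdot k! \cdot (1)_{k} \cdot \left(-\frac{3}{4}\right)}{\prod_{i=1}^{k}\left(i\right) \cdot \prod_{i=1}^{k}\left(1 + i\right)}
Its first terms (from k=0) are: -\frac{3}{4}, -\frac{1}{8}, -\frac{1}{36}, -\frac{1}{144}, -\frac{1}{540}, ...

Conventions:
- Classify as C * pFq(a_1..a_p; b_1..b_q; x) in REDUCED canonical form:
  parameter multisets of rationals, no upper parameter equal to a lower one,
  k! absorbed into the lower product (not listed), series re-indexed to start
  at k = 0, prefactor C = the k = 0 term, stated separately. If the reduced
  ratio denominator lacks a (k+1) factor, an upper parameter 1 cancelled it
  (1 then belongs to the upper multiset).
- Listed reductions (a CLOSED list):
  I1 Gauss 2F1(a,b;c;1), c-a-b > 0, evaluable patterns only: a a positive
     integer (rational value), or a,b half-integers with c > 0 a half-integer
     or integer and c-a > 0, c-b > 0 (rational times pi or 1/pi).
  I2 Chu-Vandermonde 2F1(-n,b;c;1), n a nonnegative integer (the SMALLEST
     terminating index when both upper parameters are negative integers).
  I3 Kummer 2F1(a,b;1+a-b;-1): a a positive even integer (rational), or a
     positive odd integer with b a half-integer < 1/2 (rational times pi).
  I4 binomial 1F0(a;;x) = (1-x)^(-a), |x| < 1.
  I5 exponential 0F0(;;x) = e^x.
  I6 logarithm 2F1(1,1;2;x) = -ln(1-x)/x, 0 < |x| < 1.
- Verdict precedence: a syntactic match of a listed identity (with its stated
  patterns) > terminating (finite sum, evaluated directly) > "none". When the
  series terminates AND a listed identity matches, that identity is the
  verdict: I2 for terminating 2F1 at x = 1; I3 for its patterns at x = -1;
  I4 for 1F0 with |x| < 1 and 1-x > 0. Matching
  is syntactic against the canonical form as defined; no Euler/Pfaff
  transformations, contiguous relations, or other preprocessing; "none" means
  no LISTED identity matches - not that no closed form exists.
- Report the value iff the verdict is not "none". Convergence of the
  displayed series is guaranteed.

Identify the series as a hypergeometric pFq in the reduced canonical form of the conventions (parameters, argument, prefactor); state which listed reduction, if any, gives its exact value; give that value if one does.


Prefactor -\frac{3}{4}, argument \frac{1}{3}: 2F1 with upper {1, 1} over lower {2}. Verdict at x = \frac{1}{3}: logarithm (I6) matches (the logarithm: parameters (1,1;2), x = \frac{1}{3}). Sum: \frac{9}{4} \cdot \ln\left(\frac{2}{3}\right).

Key observation: t_0 being -\frac{3}{4}, the factorial ratio (C = -3/4) (k+a-1)!/(a-1)! is a rising factorial (a)_k.
Consecutive-term ratio: r(k) = \frac{1}{3} * (k+1) (k+1) / [(k+2) (k+1)] - poly over poly, x = \frac{1}{3} from leading terms; C = -\frac{3}{4} at k = 0.


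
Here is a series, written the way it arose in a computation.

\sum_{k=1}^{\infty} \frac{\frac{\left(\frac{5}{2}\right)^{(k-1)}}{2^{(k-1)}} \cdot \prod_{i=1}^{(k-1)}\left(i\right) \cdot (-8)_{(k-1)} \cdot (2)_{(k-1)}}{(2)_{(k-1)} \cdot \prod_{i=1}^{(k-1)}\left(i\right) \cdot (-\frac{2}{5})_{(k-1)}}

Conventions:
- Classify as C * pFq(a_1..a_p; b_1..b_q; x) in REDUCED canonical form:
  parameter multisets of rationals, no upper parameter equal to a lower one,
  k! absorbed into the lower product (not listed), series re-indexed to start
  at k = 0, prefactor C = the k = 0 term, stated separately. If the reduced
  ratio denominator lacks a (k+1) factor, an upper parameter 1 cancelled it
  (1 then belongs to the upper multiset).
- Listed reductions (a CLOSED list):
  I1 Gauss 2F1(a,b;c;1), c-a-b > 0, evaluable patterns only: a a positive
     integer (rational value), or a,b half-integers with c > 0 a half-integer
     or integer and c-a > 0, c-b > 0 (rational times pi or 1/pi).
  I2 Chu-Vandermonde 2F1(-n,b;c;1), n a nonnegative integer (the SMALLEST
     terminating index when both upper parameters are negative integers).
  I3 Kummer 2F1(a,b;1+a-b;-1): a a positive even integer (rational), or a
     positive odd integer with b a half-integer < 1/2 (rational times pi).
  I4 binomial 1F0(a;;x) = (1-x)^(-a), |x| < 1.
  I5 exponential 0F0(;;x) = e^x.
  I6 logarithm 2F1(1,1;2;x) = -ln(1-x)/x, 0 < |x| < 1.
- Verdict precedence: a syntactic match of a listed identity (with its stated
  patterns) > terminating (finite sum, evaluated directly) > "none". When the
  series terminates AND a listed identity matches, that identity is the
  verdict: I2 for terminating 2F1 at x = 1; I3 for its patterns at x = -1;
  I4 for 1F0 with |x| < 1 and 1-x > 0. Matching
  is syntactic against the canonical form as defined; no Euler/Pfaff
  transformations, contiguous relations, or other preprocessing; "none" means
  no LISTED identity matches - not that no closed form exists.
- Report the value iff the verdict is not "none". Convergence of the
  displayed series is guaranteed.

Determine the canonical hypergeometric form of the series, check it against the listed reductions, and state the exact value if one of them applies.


Classification (C = 1): 2F1 with upper {-8, 1}, lower {-\frac{2}{5}}, argument x = \frac{5}{4}. Verdict: terminating at k = 8: the factor (-8)_k kills every later term; summing the 9 survivors is exact. Hence: -\frac{322991089}{1939931136}.

First insight: x = \frac{5}{4} and the running product (prefactor 1) telescopes to a rising factorial.
Consecutive-term ratio: r(k) = \frac{5}{4} * (k-8) (k+1) / [(k-\frac{2}{5}) (k+1)] - poly over poly, x = \frac{5}{4} from leading terms; C = 1 at k = 0.
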